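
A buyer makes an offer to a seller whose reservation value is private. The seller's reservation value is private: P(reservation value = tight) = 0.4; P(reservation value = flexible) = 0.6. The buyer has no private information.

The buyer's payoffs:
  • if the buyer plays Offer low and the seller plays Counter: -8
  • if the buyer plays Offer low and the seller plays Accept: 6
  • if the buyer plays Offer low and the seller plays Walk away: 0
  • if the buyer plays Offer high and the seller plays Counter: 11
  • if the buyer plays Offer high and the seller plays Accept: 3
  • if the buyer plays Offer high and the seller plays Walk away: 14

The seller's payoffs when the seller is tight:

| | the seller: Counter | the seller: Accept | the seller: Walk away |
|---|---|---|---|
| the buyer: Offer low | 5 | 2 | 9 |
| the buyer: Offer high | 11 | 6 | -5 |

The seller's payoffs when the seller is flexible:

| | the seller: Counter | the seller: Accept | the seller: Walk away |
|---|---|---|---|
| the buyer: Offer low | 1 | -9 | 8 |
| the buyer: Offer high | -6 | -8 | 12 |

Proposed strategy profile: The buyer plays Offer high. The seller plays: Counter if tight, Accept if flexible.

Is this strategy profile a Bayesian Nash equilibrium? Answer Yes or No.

The buyer plays Offer high: E[Offer high] = 0.4·(11) + 0.6·(3) = 6.2; E[Offer low] = 0.4. Best-responding. ✓
The seller (reservation value tight), facing Offer high: Counter gives 11, Accept gives 6, Walk away gives -5. Proposed Counter is best. ✓
The seller (reservation value flexible), facing Offer high: Counter gives -6, Accept gives -8, Walk away gives 12. Proposed Accept is not best — profitable deviation exists. ✗

No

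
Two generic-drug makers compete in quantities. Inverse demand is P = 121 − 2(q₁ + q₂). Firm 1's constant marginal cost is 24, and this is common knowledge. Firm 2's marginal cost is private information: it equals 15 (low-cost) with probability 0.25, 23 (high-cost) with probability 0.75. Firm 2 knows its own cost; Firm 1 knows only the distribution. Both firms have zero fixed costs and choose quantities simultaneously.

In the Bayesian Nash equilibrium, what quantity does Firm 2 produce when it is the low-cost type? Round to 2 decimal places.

Each type of Firm 2 best-responds to q₁; Firm 1 best-responds to the expected q₂ over Firm 2's types.
Firm 2 with cost c maximizes (121 − 2(q₁+q₂) − c)·q₂, giving q₂(c) = (121 − c − 2q₁)/4.
E[c₂] = 0.25·15 + 0.75·23 = 21
Firm 1's FOC against E[q₂] yields q₁ = (121 − 2·24 + E[c₂])/6 = (121 − 48 + 21)/6 = 15.6667.
q₂(low-cost) = (121 − 15 − 2·15.6667)/4 = 18.6667.

18.67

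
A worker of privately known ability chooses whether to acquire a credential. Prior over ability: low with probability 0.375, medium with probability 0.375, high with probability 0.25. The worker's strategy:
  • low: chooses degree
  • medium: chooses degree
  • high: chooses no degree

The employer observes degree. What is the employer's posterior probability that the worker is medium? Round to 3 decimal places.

P(degree) = 0.375·1 + 0.375·1 + 0.25·0 = 0.75
P(medium | degree) = (0.375·1) / 0.75 = 0.375 / 0.75 = 0.5

0.500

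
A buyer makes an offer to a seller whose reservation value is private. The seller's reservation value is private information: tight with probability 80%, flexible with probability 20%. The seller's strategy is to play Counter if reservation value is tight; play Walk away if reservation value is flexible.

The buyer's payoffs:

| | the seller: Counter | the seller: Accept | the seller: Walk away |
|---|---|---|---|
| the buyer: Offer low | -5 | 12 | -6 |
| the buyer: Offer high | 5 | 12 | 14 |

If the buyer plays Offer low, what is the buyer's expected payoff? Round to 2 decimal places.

-5.20

E[Offer low] = 0.8·(-5) + 0.2·(-6) = (-4) + (-1.2) = -5.2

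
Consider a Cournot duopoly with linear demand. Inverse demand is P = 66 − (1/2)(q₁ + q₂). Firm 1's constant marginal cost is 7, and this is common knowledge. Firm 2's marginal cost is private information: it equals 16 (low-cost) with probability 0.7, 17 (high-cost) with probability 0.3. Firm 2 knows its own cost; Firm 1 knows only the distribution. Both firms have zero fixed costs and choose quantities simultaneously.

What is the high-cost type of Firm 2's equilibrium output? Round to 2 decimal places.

26.23

Each type of Firm 2 best-responds to q₁; Firm 1 best-responds to the expected q₂ over Firm 2's types.
Firm 2 with cost c maximizes (66 − (1/2)(q₁+q₂) − c)·q₂, giving q₂(c) = (66 − c − (1/2)q₁).
E[c₂] = 0.7·16 + 0.3·17 = 16.3
Firm 1's FOC against E[q₂] yields q₁ = (66 − 2·7 + E[c₂])/(3/2) = (66 − 14 + 16.3)/(3/2) = 45.5333.
q₂(high-cost) = (66 − 17 − (1/2)·45.5333) = 26.2333.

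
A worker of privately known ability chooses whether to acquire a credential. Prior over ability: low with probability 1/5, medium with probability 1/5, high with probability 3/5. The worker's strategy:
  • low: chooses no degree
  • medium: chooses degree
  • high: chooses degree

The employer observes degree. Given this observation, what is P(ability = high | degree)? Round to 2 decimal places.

P(degree) = (1/5)·0 + (1/5)·1 + (3/5)·1 = 4/5
P(high | degree) = ((3/5)·1) / (4/5) = (3/5) / (4/5) = 3/4

0.75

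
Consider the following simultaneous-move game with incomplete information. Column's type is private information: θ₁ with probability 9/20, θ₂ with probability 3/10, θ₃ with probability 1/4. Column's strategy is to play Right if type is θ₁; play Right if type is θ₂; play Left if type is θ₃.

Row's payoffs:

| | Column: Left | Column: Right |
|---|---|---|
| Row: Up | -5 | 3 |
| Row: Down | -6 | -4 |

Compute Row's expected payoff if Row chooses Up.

E[Up] = 9/20·3 + 3/10·3 + 1/4·(-5) = 27/20 + 9/10 + (-5/4) = 1

1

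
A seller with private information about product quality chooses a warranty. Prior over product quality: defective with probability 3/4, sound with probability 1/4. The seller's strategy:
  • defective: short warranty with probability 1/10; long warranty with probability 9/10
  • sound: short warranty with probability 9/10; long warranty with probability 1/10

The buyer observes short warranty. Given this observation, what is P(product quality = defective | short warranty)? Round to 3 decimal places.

Apply Bayes' rule using the sender's strategy as the likelihood.
P(short warranty) = (3/4)·(1/10) + (1/4)·(9/10) = 3/10
P(defective | short warranty) = ((3/4)·(1/10)) / (3/10) = (3/40) / (3/10) = 1/4

0.250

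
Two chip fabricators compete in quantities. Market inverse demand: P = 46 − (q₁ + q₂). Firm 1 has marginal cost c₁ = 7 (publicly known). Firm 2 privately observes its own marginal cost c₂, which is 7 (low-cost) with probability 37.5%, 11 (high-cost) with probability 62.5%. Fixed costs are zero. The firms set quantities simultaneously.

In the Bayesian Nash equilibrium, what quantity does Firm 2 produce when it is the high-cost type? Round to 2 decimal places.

10.58

Type-c best response for Firm 2: q₂(c) = (46 − c)/2 − q₁/2.
Firm 1 maximizes expected profit; its first-order condition is 46 − 2q₁ − E[q₂] − 7 = 0.
Substituting E[q₂] and solving: E[c₂] = 9.5, so q₁ = (46 − 2·7 + 9.5)/3 = 13.8333.
q₂(high-cost) = (46 − 11 − 13.8333)/2 = 10.5833.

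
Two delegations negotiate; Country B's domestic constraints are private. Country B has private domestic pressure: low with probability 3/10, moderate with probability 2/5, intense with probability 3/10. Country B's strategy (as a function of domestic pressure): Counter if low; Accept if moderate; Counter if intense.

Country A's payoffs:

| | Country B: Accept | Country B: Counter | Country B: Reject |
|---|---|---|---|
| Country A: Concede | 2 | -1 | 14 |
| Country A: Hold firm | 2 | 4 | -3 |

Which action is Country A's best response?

E[Concede] = 3/10·(-1) + 2/5·(2) + 3/10·(-1) = 1/5
E[Hold firm] = 3/10·(4) + 2/5·(2) + 3/10·(4) = 16/5
Best response: Hold firm (16/5 is the largest).

Hold firm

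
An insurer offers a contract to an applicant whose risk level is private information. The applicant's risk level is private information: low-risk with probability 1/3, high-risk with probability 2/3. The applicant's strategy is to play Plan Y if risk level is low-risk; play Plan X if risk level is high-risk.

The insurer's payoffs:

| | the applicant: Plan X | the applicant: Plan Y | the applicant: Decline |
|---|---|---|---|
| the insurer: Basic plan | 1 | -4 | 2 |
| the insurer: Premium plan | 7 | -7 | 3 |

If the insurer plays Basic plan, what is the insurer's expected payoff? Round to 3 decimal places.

-0.667

E[Basic plan] = 1/3·(-4) + 2/3·1 = (-4/3) + 2/3 = -2/3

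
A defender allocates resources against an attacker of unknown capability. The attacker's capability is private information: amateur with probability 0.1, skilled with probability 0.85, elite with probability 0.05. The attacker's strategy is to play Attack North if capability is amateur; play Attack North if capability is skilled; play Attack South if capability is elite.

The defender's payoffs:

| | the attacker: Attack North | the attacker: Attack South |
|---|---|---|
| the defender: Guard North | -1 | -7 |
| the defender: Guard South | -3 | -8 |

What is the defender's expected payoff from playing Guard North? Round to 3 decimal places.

-1.300

Take the expectation over the attacker's capability, weighting each type's action by its prior probability.
E[Guard North] = 0.1·(-1) + 0.85·(-1) + 0.05·(-7) = (-0.1) + (-0.85) + (-0.35) = -1.3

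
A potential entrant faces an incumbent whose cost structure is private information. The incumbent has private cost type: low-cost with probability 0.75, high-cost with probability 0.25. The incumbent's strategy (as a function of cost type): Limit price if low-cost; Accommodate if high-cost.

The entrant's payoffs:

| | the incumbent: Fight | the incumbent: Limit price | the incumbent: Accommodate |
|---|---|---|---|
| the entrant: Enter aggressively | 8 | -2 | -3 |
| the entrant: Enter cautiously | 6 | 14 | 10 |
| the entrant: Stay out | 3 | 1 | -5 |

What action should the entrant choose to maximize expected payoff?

E[Enter aggressively] = 0.75·(-2) + 0.25·(-3) = -2.25
E[Enter cautiously] = 0.75·(14) + 0.25·(10) = 13
E[Stay out] = 0.75·(1) + 0.25·(-5) = -0.5
Best response: Enter cautiously (13 is the largest).

Enter cautiously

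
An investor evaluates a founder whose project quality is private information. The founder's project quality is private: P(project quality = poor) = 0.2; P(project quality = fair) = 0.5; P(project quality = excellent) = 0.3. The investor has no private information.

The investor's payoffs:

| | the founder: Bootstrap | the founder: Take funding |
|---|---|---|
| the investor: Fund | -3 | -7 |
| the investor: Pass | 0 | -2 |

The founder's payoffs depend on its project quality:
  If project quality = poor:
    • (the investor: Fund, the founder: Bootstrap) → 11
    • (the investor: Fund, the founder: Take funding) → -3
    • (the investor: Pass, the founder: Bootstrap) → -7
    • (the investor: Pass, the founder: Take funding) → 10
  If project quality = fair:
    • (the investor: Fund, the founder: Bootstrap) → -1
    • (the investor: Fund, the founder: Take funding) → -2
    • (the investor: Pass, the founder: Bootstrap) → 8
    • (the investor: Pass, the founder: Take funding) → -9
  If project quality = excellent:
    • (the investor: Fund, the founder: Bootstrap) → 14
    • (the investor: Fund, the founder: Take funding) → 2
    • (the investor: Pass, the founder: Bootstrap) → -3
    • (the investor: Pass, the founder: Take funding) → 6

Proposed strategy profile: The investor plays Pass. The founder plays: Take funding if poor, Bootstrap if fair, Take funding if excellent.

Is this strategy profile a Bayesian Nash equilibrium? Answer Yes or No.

A profile is a BNE iff every type of every player is best-responding given beliefs about the other side.
The investor plays Pass: E[Pass] = 0.2·(-2) + 0.5·(0) + 0.3·(-2) = -1; E[Fund] = -5. Best-responding. ✓
The founder (project quality poor), facing Pass: Bootstrap gives -7, Take funding gives 10. Proposed Take funding is best. ✓
The founder (project quality fair), facing Pass: Bootstrap gives 8, Take funding gives -9. Proposed Bootstrap is best. ✓
The founder (project quality excellent), facing Pass: Bootstrap gives -3, Take funding gives 6. Proposed Take funding is best. ✓

Yes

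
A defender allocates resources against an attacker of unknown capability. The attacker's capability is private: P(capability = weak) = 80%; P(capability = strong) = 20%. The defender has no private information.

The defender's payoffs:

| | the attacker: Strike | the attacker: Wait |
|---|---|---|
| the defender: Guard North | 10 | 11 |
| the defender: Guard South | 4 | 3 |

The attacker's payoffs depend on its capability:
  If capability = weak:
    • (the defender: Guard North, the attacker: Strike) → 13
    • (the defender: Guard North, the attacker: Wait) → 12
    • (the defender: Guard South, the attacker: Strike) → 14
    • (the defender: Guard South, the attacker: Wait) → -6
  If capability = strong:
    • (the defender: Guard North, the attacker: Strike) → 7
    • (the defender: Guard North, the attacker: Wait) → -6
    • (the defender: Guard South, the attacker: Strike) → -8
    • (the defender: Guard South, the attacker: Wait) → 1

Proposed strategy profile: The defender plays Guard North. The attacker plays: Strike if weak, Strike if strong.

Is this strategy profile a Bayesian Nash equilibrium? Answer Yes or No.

The defender plays Guard North: E[Guard North] = 0.8·(10) + 0.2·(10) = 10; E[Guard South] = 4. Best-responding. ✓
The attacker (capability weak), facing Guard North: Strike gives 13, Wait gives 12. Proposed Strike is best. ✓
The attacker (capability strong), facing Guard North: Strike gives 7, Wait gives -6. Proposed Strike is best. ✓

Yes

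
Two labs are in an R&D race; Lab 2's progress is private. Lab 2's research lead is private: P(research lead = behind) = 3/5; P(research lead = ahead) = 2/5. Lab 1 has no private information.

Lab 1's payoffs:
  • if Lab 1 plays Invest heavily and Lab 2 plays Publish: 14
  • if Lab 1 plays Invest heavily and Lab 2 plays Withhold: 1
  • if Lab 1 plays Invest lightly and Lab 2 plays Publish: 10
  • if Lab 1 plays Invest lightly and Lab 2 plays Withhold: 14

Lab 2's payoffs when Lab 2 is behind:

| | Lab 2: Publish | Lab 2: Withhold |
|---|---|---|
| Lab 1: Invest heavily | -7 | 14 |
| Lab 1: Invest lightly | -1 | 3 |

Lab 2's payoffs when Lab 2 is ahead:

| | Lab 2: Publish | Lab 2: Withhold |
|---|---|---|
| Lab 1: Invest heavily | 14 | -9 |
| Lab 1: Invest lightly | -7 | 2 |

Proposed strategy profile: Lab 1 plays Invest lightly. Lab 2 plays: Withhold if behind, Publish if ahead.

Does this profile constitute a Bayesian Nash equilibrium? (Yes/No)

No

A profile is a BNE iff every type of every player is best-responding given beliefs about the other side.
Lab 1 plays Invest lightly: E[Invest lightly] = 3/5·(14) + 2/5·(10) = 62/5; E[Invest heavily] = 31/5. Best-responding. ✓
Lab 2 (research lead behind), facing Invest lightly: Publish gives -1, Withhold gives 3. Proposed Withhold is best. ✓
Lab 2 (research lead ahead), facing Invest lightly: Publish gives -7, Withhold gives 2. Proposed Publish is not best — profitable deviation exists. ✗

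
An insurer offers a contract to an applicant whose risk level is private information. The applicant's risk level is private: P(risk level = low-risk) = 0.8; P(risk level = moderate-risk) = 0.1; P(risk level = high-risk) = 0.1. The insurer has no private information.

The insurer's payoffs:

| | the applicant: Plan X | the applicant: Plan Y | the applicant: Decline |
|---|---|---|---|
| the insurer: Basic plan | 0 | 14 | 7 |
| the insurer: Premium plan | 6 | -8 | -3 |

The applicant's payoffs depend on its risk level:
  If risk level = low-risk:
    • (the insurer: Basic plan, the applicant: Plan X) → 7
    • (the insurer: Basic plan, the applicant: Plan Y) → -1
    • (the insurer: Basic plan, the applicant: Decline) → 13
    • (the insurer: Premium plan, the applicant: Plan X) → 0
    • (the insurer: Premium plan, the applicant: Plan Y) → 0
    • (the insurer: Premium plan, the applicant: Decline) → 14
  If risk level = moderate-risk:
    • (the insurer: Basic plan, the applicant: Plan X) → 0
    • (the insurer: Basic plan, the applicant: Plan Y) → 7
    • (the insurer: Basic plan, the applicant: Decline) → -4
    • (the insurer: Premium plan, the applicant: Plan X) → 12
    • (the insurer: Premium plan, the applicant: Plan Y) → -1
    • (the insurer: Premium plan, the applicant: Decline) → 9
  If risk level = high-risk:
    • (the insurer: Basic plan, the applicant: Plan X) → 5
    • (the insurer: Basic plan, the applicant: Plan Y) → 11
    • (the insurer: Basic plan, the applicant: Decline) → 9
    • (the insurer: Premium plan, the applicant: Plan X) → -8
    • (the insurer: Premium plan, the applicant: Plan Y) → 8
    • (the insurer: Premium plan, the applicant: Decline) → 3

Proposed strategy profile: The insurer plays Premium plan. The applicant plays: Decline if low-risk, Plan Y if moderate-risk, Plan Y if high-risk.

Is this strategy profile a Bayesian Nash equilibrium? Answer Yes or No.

The insurer plays Premium plan: E[Premium plan] = 0.8·(-3) + 0.1·(-8) + 0.1·(-8) = -4; E[Basic plan] = 8.4. Not best-responding. ✗
The applicant (risk level low-risk), facing Premium plan: Plan X gives 0, Plan Y gives 0, Decline gives 14. Proposed Decline is best. ✓
The applicant (risk level moderate-risk), facing Premium plan: Plan X gives 12, Plan Y gives -1, Decline gives 9. Proposed Plan Y is not best — profitable deviation exists. ✗
The applicant (risk level high-risk), facing Premium plan: Plan X gives -8, Plan Y gives 8, Decline gives 3. Proposed Plan Y is best. ✓

No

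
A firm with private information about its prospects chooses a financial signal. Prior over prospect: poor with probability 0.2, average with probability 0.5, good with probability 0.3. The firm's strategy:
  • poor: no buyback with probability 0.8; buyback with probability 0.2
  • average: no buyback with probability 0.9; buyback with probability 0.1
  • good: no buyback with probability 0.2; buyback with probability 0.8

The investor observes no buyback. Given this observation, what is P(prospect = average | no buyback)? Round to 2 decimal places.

0.67

P(no buyback) = 0.2·0.8 + 0.5·0.9 + 0.3·0.2 = 0.67
P(average | no buyback) = (0.5·0.9) / 0.67 = 0.45 / 0.67 = 0.671642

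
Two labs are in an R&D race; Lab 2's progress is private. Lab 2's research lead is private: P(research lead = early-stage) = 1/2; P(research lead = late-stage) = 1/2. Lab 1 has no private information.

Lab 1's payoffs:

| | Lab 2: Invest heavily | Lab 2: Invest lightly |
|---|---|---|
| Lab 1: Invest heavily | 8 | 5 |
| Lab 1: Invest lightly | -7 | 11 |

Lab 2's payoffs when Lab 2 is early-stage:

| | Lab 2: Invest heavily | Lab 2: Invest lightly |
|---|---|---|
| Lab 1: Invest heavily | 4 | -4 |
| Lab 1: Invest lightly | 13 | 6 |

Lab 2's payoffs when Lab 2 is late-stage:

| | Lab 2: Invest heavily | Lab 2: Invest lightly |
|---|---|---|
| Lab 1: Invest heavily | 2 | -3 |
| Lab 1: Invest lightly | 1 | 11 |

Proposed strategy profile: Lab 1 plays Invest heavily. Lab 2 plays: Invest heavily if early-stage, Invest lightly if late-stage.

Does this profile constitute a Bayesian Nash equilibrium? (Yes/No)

Lab 1 plays Invest heavily: E[Invest heavily] = 1/2·(8) + 1/2·(5) = 13/2; E[Invest lightly] = 2. Best-responding. ✓
Lab 2 (research lead early-stage), facing Invest heavily: Invest heavily gives 4, Invest lightly gives -4. Proposed Invest heavily is best. ✓
Lab 2 (research lead late-stage), facing Invest heavily: Invest heavily gives 2, Invest lightly gives -3. Proposed Invest lightly is not best — profitable deviation exists. ✗

No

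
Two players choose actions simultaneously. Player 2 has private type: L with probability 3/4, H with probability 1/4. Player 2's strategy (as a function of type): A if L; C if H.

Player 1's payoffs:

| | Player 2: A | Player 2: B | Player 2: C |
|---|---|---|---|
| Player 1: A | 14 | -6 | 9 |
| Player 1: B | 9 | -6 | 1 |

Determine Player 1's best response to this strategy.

E[A] = 3/4·(14) + 1/4·(9) = 51/4
E[B] = 3/4·(9) + 1/4·(1) = 7
Best response: A (51/4 is the largest).

A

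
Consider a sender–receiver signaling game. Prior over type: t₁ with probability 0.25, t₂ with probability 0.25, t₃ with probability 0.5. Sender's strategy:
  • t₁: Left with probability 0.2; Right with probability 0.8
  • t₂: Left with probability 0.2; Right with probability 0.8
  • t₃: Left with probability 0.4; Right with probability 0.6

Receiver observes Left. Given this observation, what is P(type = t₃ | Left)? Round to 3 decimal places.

P(Left) = 0.25·0.2 + 0.25·0.2 + 0.5·0.4 = 0.3
P(t₃ | Left) = (0.5·0.4) / 0.3 = 0.2 / 0.3 = 0.666667

0.667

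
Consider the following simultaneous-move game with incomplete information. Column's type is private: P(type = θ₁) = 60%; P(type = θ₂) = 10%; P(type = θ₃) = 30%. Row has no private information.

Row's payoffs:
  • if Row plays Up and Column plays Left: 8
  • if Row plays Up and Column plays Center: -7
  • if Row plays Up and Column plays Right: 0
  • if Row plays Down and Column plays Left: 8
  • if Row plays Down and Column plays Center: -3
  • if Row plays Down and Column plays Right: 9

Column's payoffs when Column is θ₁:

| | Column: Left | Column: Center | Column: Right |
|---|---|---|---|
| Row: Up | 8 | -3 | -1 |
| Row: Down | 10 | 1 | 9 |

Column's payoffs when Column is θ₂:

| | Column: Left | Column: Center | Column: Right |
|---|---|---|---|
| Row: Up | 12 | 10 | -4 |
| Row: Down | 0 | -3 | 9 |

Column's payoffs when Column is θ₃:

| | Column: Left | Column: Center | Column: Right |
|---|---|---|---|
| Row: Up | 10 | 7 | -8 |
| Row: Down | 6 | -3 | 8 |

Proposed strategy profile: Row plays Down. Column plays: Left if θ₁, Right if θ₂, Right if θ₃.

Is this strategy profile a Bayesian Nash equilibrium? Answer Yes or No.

A profile is a BNE iff every type of every player is best-responding given beliefs about the other side.
Row plays Down: E[Down] = 0.6·(8) + 0.1·(9) + 0.3·(9) = 8.4; E[Up] = 4.8. Best-responding. ✓
Column (type θ₁), facing Down: Left gives 10, Center gives 1, Right gives 9. Proposed Left is best. ✓
Column (type θ₂), facing Down: Left gives 0, Center gives -3, Right gives 9. Proposed Right is best. ✓
Column (type θ₃), facing Down: Left gives 6, Center gives -3, Right gives 8. Proposed Right is best. ✓

Yes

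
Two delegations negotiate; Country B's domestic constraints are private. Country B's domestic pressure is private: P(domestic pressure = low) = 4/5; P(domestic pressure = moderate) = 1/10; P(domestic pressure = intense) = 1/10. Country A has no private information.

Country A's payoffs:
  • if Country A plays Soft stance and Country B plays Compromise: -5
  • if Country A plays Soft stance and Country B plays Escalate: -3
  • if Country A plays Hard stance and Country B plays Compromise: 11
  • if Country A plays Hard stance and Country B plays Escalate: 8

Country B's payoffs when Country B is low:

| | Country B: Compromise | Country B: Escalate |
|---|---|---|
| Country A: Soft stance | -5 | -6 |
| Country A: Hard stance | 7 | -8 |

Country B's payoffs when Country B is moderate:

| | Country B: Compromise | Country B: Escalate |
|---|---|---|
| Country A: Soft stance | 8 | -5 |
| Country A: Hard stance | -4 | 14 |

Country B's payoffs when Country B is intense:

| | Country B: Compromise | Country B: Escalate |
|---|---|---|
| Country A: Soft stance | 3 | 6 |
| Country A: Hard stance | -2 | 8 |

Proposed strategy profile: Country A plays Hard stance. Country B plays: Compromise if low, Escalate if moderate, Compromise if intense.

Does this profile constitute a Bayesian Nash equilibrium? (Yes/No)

Country A plays Hard stance: E[Hard stance] = 4/5·(11) + 1/10·(8) + 1/10·(11) = 107/10; E[Soft stance] = -24/5. Best-responding. ✓
Country B (domestic pressure low), facing Hard stance: Compromise gives 7, Escalate gives -8. Proposed Compromise is best. ✓
Country B (domestic pressure moderate), facing Hard stance: Compromise gives -4, Escalate gives 14. Proposed Escalate is best. ✓
Country B (domestic pressure intense), facing Hard stance: Compromise gives -2, Escalate gives 8. Proposed Compromise is not best — profitable deviation exists. ✗

No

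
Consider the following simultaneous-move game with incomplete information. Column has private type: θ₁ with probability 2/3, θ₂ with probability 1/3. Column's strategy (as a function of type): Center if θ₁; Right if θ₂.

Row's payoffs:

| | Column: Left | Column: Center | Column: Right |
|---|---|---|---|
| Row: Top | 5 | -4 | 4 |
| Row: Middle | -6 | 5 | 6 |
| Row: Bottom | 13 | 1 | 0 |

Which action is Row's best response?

Compute Row's expected payoff for each action, taking the expectation over Column's type.
E[Top] = 2/3·(-4) + 1/3·(4) = -4/3
E[Middle] = 2/3·(5) + 1/3·(6) = 16/3
E[Bottom] = 2/3·(1) + 1/3·(0) = 2/3
Best response: Middle (16/3 is the largest).

Middle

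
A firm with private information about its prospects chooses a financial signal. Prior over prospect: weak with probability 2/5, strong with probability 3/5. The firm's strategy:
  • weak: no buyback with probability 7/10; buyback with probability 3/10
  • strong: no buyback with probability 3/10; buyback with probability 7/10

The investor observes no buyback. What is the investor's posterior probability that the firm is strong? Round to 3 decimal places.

0.391

P(no buyback) = (2/5)·(7/10) + (3/5)·(3/10) = 23/50
P(strong | no buyback) = ((3/5)·(3/10)) / (23/50) = (9/50) / (23/50) = 9/23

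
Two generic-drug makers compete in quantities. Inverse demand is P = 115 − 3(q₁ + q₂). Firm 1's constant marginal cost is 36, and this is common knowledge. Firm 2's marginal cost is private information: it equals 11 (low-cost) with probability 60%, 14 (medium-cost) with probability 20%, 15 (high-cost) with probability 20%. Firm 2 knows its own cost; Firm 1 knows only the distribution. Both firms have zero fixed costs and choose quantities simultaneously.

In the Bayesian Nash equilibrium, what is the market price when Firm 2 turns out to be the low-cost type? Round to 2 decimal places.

53.77

Firm 2 with cost c maximizes (115 − 3(q₁+q₂) − c)·q₂, giving q₂(c) = (115 − c − 3q₁)/6.
E[c₂] = 0.6·11 + 0.2·14 + 0.2·15 = 12.4
Firm 1's FOC against E[q₂] yields q₁ = (115 − 2·36 + E[c₂])/9 = (115 − 72 + 12.4)/9 = 6.15556.
q₂(low-cost) = 14.2556, so P = 115 − 3·(6.15556 + 14.2556) = 53.7667.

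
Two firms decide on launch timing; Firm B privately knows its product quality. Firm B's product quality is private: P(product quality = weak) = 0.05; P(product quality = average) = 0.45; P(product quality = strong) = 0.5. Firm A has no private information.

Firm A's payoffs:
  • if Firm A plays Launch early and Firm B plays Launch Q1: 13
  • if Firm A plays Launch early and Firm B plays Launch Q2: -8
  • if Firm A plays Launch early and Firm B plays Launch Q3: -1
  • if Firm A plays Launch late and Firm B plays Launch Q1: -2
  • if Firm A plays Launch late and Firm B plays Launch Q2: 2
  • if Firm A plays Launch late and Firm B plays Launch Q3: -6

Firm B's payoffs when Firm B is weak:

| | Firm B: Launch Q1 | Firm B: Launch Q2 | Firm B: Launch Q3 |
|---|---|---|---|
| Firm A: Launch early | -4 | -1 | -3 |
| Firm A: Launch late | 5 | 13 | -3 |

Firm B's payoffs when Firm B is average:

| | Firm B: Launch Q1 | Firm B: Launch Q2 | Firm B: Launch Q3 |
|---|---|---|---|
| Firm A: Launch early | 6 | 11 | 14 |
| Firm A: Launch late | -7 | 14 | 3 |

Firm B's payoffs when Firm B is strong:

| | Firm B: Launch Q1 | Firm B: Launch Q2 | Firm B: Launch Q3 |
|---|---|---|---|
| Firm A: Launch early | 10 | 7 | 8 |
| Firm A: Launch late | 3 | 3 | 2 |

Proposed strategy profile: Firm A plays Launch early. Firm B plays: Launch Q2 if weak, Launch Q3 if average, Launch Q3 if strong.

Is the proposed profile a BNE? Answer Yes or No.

A profile is a BNE iff every type of every player is best-responding given beliefs about the other side.
Firm A plays Launch early: E[Launch early] = 0.05·(-8) + 0.45·(-1) + 0.5·(-1) = -1.35; E[Launch late] = -5.6. Best-responding. ✓
Firm B (product quality weak), facing Launch early: Launch Q1 gives -4, Launch Q2 gives -1, Launch Q3 gives -3. Proposed Launch Q2 is best. ✓
Firm B (product quality average), facing Launch early: Launch Q1 gives 6, Launch Q2 gives 11, Launch Q3 gives 14. Proposed Launch Q3 is best. ✓
Firm B (product quality strong), facing Launch early: Launch Q1 gives 10, Launch Q2 gives 7, Launch Q3 gives 8. Proposed Launch Q3 is not best — profitable deviation exists. ✗

No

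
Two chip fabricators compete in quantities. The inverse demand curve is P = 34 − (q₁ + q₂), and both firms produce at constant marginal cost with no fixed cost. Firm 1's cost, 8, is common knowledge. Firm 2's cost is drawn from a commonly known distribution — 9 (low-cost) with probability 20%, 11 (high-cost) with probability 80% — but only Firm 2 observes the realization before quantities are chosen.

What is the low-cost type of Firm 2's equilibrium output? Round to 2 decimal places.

Firm 2 with cost c maximizes (34 − (q₁+q₂) − c)·q₂, giving q₂(c) = (34 − c − q₁)/2.
E[c₂] = 0.2·9 + 0.8·11 = 10.6
Firm 1's FOC against E[q₂] yields q₁ = (34 − 2·8 + E[c₂])/3 = (34 − 16 + 10.6)/3 = 9.53333.
q₂(low-cost) = (34 − 9 − 9.53333)/2 = 7.73333.

7.73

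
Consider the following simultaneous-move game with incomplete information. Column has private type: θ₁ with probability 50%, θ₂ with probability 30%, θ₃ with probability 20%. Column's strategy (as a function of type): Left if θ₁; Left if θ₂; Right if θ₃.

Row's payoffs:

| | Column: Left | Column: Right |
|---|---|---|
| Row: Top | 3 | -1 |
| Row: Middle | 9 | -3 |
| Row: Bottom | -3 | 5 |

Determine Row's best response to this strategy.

E[Top] = 0.5·(3) + 0.3·(3) + 0.2·(-1) = 2.2
E[Middle] = 0.5·(9) + 0.3·(9) + 0.2·(-3) = 6.6
E[Bottom] = 0.5·(-3) + 0.3·(-3) + 0.2·(5) = -1.4
Best response: Middle (6.6 is the largest).

Middle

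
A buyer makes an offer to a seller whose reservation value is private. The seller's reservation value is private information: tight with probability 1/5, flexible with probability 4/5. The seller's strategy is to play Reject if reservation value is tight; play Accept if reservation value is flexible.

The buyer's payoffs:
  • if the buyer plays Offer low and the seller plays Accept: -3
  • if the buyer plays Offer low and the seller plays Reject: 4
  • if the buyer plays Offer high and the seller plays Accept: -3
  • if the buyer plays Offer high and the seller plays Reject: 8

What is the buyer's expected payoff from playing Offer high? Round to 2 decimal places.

-0.80

E[Offer high] = 1/5·8 + 4/5·(-3) = 8/5 + (-12/5) = -4/5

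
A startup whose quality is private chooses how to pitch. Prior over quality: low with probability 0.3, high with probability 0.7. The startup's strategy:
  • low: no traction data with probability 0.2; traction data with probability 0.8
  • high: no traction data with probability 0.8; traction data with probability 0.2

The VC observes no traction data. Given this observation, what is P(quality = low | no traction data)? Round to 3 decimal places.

0.097

P(no traction data) = 0.3·0.2 + 0.7·0.8 = 0.62
P(low | no traction data) = (0.3·0.2) / 0.62 = 0.06 / 0.62 = 0.0967742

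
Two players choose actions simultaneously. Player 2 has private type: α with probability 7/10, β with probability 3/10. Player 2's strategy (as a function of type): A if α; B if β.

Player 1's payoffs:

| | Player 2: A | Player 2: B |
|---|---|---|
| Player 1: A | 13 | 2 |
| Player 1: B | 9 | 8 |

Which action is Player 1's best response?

E[A] = 7/10·(13) + 3/10·(2) = 97/10
E[B] = 7/10·(9) + 3/10·(8) = 87/10
Best response: A (97/10 is the largest).

A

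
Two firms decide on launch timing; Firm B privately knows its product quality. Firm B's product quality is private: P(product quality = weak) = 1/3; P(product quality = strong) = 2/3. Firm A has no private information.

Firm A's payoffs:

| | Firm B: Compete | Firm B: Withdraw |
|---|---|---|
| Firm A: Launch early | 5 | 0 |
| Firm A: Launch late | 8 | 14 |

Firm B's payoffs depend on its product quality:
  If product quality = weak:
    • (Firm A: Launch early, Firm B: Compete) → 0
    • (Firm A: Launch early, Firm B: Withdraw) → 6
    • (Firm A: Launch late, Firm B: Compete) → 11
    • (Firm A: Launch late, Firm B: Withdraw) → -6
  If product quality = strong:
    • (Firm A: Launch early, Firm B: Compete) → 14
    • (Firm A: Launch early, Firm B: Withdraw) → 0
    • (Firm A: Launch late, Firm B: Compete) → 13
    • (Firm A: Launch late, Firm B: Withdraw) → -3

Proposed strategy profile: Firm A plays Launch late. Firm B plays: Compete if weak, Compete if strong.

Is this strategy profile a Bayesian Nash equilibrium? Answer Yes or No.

Firm A plays Launch late: E[Launch late] = 1/3·(8) + 2/3·(8) = 8; E[Launch early] = 5. Best-responding. ✓
Firm B (product quality weak), facing Launch late: Compete gives 11, Withdraw gives -6. Proposed Compete is best. ✓
Firm B (product quality strong), facing Launch late: Compete gives 13, Withdraw gives -3. Proposed Compete is best. ✓

Yes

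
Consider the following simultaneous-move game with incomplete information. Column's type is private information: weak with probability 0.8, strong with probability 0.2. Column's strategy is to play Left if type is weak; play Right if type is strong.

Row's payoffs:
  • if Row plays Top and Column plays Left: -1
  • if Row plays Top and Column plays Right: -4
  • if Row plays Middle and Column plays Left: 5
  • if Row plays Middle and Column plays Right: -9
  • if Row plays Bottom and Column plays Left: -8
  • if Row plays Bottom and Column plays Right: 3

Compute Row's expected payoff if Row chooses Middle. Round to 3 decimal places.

Take the expectation over Column's type, weighting each type's action by its prior probability.
E[Middle] = 0.8·5 + 0.2·(-9) = 4 + (-1.8) = 2.2

2.200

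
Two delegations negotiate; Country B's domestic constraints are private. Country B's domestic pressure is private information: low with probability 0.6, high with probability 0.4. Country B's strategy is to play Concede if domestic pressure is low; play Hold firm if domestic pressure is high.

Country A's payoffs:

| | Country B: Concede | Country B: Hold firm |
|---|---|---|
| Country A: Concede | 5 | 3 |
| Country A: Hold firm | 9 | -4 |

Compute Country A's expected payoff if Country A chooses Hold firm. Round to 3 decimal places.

3.800

E[Hold firm] = 0.6·9 + 0.4·(-4) = 5.4 + (-1.6) = 3.8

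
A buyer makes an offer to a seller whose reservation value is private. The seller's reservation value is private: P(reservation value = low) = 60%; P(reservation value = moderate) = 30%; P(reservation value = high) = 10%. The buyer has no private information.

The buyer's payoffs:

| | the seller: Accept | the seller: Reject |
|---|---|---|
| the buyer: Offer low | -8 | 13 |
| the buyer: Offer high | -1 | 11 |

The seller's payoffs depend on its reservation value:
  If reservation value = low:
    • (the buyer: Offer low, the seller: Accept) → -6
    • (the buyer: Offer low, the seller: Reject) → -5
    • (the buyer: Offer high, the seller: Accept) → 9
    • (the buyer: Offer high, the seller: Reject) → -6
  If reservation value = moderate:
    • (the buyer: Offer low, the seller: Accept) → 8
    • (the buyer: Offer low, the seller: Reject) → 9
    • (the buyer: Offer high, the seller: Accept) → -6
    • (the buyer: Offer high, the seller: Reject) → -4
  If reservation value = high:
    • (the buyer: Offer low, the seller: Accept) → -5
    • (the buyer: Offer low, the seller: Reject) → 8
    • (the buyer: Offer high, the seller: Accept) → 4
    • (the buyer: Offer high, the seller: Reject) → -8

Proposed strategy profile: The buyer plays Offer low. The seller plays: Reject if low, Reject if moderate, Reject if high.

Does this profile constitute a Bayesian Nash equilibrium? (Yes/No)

Yes

A profile is a BNE iff every type of every player is best-responding given beliefs about the other side.
The buyer plays Offer low: E[Offer low] = 0.6·(13) + 0.3·(13) + 0.1·(13) = 13; E[Offer high] = 11. Best-responding. ✓
The seller (reservation value low), facing Offer low: Accept gives -6, Reject gives -5. Proposed Reject is best. ✓
The seller (reservation value moderate), facing Offer low: Accept gives 8, Reject gives 9. Proposed Reject is best. ✓
The seller (reservation value high), facing Offer low: Accept gives -5, Reject gives 8. Proposed Reject is best. ✓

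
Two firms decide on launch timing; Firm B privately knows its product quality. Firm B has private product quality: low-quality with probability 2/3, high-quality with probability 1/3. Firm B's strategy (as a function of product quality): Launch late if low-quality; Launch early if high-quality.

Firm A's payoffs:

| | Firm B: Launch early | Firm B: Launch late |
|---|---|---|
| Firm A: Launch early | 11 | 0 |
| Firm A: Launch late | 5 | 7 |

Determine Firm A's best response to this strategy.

Launch late

E[Launch early] = 2/3·(0) + 1/3·(11) = 11/3
E[Launch late] = 2/3·(7) + 1/3·(5) = 19/3
Best response: Launch late (19/3 is the largest).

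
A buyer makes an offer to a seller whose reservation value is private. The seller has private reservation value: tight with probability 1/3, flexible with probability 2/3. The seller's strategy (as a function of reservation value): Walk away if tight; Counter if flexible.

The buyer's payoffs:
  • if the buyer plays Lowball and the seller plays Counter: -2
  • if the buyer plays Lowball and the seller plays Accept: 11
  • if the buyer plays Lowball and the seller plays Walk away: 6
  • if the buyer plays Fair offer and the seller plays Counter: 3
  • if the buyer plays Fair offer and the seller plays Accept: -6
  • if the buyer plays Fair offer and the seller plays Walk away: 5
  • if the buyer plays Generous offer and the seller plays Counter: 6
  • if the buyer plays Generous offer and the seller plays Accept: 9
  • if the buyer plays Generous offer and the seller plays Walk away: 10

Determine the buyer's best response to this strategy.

E[Lowball] = 1/3·(6) + 2/3·(-2) = 2/3
E[Fair offer] = 1/3·(5) + 2/3·(3) = 11/3
E[Generous offer] = 1/3·(10) + 2/3·(6) = 22/3
Best response: Generous offer (22/3 is the largest).

Generous offer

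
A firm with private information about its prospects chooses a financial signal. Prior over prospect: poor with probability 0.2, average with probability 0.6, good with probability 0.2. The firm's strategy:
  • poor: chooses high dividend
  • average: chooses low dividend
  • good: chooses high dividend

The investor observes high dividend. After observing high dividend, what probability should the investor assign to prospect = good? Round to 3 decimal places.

0.500

Apply Bayes' rule using the sender's strategy as the likelihood.
P(high dividend) = 0.2·1 + 0.6·0 + 0.2·1 = 0.4
P(good | high dividend) = (0.2·1) / 0.4 = 0.2 / 0.4 = 0.5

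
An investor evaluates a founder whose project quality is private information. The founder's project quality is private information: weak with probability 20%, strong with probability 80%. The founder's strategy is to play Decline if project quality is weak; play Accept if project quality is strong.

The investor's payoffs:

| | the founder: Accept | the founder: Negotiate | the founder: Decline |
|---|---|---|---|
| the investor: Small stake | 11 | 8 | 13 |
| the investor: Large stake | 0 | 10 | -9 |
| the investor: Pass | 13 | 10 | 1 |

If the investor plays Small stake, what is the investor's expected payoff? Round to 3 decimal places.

11.400

E[Small stake] = 0.2·13 + 0.8·11 = 2.6 + 8.8 = 11.4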